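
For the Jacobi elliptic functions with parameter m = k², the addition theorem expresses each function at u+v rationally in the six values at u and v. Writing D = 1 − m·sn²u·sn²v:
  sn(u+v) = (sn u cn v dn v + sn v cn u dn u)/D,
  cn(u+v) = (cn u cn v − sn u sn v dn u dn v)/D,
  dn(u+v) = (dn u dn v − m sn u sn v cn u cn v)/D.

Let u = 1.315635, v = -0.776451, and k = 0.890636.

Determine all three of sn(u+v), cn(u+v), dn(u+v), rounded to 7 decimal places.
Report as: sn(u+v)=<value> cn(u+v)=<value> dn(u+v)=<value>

sn(u+v)=0.4967111 cn(u+v)=0.8679160 dn(u+v)=0.8968234

sn u = 0.8921302418721279, cn u = 0.4517782990994351, dn u = 0.6071813124947871
sn v = -0.661131478886882, cn v = 0.7502700631271678, dn v = 0.8082587334230869
m = k² = 0.793232484496
D = 1 − m·sn²u·sn²v = 0.7240485463037731
sn(u+v) = (sn u·cn v·dn v + sn v·cn u·dn u)/D = 0.3596429171943869/0.7240485463037731 = 0.4967110548461753
cn(u+v) = (cn u·cn v − sn u·sn v·dn u·dn v)/D = 0.6284132951462106/0.7240485463037731 = 0.8679159682789572
dn(u+v) = (dn u·dn v − m·sn u·sn v·cn u·cn v)/D = 0.6493436732891937/0.7240485463037731 = 0.8968233920281401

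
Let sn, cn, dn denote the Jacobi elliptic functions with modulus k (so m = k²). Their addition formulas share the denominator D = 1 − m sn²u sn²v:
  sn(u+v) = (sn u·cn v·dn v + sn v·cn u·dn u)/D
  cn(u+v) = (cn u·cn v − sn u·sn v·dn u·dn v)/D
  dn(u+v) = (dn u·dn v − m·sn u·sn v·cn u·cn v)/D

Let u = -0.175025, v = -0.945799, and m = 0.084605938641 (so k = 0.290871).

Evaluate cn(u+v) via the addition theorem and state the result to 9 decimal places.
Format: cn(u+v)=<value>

sn u = -0.1740587695510965, cn u = 0.9847352663240808, dn u = 0.9987175476406891
sn v = -0.8050991539711857, cn v = 0.5931402467164752, dn v = 0.9721932572624285
m = k² = 0.084605938641
D = 1 − m·sn²u·sn²v = 0.9983385341974658
cn(u+v) = (cn u·cn v − sn u·sn v·dn u·dn v)/D = 0.448022955188498/0.9983385341974658 = 0.4487685688188428

cn(u+v)=0.448768569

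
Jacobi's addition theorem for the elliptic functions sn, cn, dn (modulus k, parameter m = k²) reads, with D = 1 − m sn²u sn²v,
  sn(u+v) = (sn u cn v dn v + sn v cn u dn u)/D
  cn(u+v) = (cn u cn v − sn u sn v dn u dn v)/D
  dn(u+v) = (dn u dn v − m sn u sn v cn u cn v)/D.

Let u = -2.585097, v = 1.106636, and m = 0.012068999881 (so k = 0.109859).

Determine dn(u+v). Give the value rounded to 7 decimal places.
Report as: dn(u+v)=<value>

dn(u+v)=0.9940036

sn u = -0.5360047352480849, cn u = -0.8442149748681496, dn u = 0.9982647761718481
sn v = 0.893241768004385, cn v = 0.4495766273867008, dn v = 0.9951735406664434
m = k² = 0.012068999881
D = 1 − m·sn²u·sn²v = 0.9972333986735528
dn(u+v) = (dn u·dn v − m·sn u·sn v·cn u·cn v)/D = 0.9912535550953016/0.9972333986735528 = 0.9940035666813755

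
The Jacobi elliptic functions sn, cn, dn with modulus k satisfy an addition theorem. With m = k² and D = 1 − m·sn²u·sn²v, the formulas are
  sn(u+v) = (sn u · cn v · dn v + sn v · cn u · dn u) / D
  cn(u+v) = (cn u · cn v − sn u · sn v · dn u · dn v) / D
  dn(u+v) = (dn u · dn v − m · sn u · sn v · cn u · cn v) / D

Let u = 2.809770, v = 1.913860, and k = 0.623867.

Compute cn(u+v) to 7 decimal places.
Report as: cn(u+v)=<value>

cn(u+v)=-0.4514538

sn u = 0.6502174456273575, cn u = -0.759748164460984, dn u = 0.9140288402110738
sn v = 0.9936790541274396, cn v = -0.1122583510853292, dn v = 0.7846621991573729
m = k² = 0.389210033689
D = 1 − m·sn²u·sn²v = 0.8375223856560461
cn(u+v) = (cn u·cn v − sn u·sn v·dn u·dn v)/D = -0.3781026983125358/0.8375223856560461 = -0.451453841459248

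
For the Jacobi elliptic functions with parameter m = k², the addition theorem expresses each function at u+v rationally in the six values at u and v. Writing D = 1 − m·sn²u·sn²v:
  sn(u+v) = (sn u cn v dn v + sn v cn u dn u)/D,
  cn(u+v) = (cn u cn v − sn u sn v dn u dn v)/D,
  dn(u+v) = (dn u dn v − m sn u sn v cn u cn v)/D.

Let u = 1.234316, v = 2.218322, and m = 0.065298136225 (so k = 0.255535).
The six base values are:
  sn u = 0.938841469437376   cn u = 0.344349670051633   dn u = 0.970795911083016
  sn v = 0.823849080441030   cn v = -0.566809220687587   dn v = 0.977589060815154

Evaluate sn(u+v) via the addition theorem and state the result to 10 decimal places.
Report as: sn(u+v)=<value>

sn(u+v)=-0.2547631234

m = k² = 0.065298136225
D = 1 − m·sn²u·sn²v = 0.9609356468697512
sn(u+v) = (sn u·cn v·dn v + sn v·cn u·dn u)/D = -0.2448109667975571/0.9609356468697512 = -0.2547631234152142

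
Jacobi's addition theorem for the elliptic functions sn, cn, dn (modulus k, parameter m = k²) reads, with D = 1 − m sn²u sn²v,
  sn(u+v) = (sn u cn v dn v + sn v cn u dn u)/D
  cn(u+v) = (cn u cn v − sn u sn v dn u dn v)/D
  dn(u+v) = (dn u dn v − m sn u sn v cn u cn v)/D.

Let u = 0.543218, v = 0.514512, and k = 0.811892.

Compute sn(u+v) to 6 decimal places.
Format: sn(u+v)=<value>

sn(u+v)=0.816172

sn u = 0.5027188901559593, cn u = 0.8644499508244306, dn u = 0.9129133393694689
sn v = 0.4797925209809213, cn v = 0.8773819788500173, dn v = 0.9210096713748968
m = k² = 0.659168619664
D = 1 − m·sn²u·sn²v = 0.9616510143507113
sn(u+v) = (sn u·cn v·dn v + sn v·cn u·dn u)/D = 0.7848725694450562/0.9616510143507113 = 0.8161719352783998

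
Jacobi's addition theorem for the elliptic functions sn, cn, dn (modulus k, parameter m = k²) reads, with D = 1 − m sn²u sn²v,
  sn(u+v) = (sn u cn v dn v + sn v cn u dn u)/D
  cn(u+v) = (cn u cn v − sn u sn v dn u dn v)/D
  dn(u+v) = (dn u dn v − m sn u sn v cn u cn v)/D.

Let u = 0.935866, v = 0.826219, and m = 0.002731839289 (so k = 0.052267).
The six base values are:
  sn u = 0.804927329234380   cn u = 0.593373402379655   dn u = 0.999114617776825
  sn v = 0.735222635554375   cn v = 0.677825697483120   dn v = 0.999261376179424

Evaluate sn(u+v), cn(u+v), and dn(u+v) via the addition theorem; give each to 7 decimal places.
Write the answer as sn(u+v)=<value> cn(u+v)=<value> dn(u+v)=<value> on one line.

sn(u+v)=0.9820123 cn(u+v)=-0.1888170 dn(u+v)=0.9986819

m = k² = 0.002731839289
D = 1 − m·sn²u·sn²v = 0.9990432329034429
sn(u+v) = (sn u·cn v·dn v + sn v·cn u·dn u)/D = 0.9810727334270367/0.9990432329034429 = 0.9820122904749778
cn(u+v) = (cn u·cn v − sn u·sn v·dn u·dn v)/D = -0.188636351046572/0.9990432329034429 = -0.188817004944173
dn(u+v) = (dn u·dn v − m·sn u·sn v·cn u·cn v)/D = 0.9977264032609801/0.9990432329034429 = 0.9986819092516789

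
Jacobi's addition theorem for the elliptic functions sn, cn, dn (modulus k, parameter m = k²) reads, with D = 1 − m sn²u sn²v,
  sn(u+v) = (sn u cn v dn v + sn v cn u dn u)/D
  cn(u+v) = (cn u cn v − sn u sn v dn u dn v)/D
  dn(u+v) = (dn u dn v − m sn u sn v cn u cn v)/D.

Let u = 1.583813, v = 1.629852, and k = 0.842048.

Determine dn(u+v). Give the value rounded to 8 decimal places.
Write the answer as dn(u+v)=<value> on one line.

dn(u+v)=0.76204484

sn u = 0.9608851411244762, cn u = 0.2769471891285329, dn u = 0.5876552765713433
sn v = 0.9679766639222198, cn v = 0.2510401922043759, dn v = 0.5793444627171149
m = k² = 0.709044834304
D = 1 − m·sn²u·sn²v = 0.3865962489482504
dn(u+v) = (dn u·dn v − m·sn u·sn v·cn u·cn v)/D = 0.2946036751862913/0.3865962489482504 = 0.7620448361508206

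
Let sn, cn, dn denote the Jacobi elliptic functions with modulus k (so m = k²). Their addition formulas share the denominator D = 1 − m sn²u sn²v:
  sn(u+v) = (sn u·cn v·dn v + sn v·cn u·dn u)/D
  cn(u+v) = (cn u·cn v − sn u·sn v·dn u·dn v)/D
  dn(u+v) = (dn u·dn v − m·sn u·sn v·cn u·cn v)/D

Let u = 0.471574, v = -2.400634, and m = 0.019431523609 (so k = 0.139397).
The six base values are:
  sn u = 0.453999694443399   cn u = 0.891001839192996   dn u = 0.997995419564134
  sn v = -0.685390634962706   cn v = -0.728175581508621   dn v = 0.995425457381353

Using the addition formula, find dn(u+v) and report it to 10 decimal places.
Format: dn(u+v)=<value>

dn(u+v)=0.9913722986

m = k² = 0.019431523609
D = 1 − m·sn²u·sn²v = 0.9981185429539366
dn(u+v) = (dn u·dn v − m·sn u·sn v·cn u·cn v)/D = 0.9895070742200123/0.9981185429539366 = 0.9913722986165164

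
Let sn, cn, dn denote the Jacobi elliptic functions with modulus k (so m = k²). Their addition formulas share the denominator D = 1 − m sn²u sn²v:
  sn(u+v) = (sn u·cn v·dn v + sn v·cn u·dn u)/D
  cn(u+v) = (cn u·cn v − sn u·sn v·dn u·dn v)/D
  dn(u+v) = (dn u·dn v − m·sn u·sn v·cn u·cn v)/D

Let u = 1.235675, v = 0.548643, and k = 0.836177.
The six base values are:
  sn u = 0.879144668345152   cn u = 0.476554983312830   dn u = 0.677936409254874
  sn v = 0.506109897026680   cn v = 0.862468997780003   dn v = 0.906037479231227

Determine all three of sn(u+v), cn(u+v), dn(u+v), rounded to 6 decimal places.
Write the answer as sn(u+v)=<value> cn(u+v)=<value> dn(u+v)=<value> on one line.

m = k² = 0.699191975329
D = 1 − m·sn²u·sn²v = 0.8615774681306656
sn(u+v) = (sn u·cn v·dn v + sn v·cn u·dn u)/D = 0.8505002829160622/0.8615774681306656 = 0.9871431349770124
cn(u+v) = (cn u·cn v − sn u·sn v·dn u·dn v)/D = 0.1377134791882993/0.8615774681306656 = 0.159838765847825
dn(u+v) = (dn u·dn v − m·sn u·sn v·cn u·cn v)/D = 0.486368900073663/0.8615774681306656 = 0.5645097719754911

sn(u+v)=0.987143 cn(u+v)=0.159839 dn(u+v)=0.564510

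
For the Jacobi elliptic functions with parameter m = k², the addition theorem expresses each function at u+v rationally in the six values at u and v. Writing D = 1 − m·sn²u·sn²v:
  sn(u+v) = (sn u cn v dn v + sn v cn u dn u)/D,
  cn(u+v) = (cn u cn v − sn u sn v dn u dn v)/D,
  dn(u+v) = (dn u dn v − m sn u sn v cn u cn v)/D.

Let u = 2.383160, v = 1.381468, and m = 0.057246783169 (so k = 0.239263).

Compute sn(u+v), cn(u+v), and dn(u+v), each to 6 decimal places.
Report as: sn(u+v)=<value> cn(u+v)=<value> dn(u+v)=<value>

sn u = 0.717730199632567, cn u = -0.6963213055302814, dn u = 0.9851447023144176
sn v = 0.9787591682277504, cn v = 0.205013391294623, dn v = 0.9721930503832273
m = k² = 0.057246783169
D = 1 − m·sn²u·sn²v = 0.9717495601147557
sn(u+v) = (sn u·cn v·dn v + sn v·cn u·dn u)/D = -0.5283538499239648/0.9717495601147557 = -0.543714009874695
cn(u+v) = (cn u·cn v − sn u·sn v·dn u·dn v)/D = -0.8155607989927825/0.9717495601147557 = -0.839270561538995
dn(u+v) = (dn u·dn v − m·sn u·sn v·cn u·cn v)/D = 0.9634917343015424/0.9717495601147557 = 0.9915021049124651

sn(u+v)=-0.543714 cn(u+v)=-0.839271 dn(u+v)=0.991502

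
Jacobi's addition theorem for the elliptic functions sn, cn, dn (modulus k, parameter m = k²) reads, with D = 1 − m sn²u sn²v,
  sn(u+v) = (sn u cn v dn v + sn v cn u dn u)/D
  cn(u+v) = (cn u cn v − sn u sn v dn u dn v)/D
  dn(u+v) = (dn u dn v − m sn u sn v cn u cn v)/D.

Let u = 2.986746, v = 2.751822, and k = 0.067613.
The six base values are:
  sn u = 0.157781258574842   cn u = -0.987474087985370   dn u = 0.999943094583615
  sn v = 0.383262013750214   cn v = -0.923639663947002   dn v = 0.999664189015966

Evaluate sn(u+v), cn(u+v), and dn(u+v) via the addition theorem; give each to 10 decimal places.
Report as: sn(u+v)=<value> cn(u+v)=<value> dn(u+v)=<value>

sn(u+v)=-0.5241326229 cn(u+v)=0.8516366559 dn(u+v)=0.9993718705

m = k² = 0.004571517769
D = 1 − m·sn²u·sn²v = 0.9999832828284785
sn(u+v) = (sn u·cn v·dn v + sn v·cn u·dn u)/D = -0.5241238608845866/0.9999832828284785 = -0.5241326228995437
cn(u+v) = (cn u·cn v − sn u·sn v·dn u·dn v)/D = 0.8516224189086706/0.9999832828284785 = 0.8516366558647207
dn(u+v) = (dn u·dn v − m·sn u·sn v·cn u·cn v)/D = 0.9993551637891124/0.9999832828284785 = 0.9993718704600847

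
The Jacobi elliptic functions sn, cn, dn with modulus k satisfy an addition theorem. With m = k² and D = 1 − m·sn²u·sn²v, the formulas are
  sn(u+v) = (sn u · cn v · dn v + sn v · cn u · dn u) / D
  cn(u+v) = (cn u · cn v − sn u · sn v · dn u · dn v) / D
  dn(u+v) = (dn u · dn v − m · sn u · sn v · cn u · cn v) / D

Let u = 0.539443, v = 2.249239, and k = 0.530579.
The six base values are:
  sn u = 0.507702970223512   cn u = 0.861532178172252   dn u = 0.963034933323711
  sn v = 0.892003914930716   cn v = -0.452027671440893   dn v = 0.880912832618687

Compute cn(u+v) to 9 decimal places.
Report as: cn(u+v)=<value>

cn(u+v)=-0.821035126

m = k² = 0.281514075241
D = 1 − m·sn²u·sn²v = 0.9422631557159483
cn(u+v) = (cn u·cn v − sn u·sn v·dn u·dn v)/D = -0.7736311488373294/0.9422631557159483 = -0.821035126062539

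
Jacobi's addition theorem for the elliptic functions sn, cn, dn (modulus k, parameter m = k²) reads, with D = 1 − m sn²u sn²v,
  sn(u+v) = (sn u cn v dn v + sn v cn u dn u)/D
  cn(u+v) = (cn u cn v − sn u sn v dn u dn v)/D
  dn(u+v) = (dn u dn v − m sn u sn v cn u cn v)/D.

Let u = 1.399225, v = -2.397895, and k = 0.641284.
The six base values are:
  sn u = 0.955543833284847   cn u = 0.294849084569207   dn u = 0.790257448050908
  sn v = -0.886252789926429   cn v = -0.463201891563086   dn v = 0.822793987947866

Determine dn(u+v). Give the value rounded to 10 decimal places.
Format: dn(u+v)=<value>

dn(u+v)=0.8547435223

m = k² = 0.411245168656
D = 1 − m·sn²u·sn²v = 0.7050711430079166
dn(u+v) = (dn u·dn v − m·sn u·sn v·cn u·cn v)/D = 0.6026549922192271/0.7050711430079166 = 0.8547435222610726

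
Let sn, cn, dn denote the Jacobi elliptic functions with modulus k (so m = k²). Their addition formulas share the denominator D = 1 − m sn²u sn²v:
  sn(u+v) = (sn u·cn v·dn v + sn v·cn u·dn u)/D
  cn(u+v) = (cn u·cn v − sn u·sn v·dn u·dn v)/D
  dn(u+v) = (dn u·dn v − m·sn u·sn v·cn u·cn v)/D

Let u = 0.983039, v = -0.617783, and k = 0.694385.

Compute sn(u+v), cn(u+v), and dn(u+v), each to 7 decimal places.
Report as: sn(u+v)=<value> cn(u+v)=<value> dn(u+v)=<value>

sn(u+v)=0.3536347 cn(u+v)=0.9353836 dn(u+v)=0.9693817

sn u = 0.7959704410352865, cn u = 0.6053354912757813, dn u = 0.8333737025403519
sn v = -0.5649250697128721, cn v = 0.8251422093250997, dn v = 0.9198477789228094
m = k² = 0.482170528225
D = 1 − m·sn²u·sn²v = 0.9025063707490552
sn(u+v) = (sn u·cn v·dn v + sn v·cn u·dn u)/D = 0.319157592645832/0.9025063707490552 = 0.3536347254600985
cn(u+v) = (cn u·cn v − sn u·sn v·dn u·dn v)/D = 0.8441896589624563/0.9025063707490552 = 0.9353836009620656
dn(u+v) = (dn u·dn v − m·sn u·sn v·cn u·cn v)/D = 0.8748731923766579/0.9025063707490552 = 0.9693817359433568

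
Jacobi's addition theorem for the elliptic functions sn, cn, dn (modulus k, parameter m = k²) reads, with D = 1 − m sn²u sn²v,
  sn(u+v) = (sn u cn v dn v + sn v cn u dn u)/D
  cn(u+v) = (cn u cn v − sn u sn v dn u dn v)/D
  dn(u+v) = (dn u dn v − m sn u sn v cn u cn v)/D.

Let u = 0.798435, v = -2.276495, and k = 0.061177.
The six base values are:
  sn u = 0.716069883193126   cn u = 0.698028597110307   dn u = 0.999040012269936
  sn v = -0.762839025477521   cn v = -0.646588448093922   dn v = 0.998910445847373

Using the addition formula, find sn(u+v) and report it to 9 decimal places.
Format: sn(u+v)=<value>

sn(u+v)=-0.995582134

m = k² = 0.003742625329
D = 1 − m·sn²u·sn²v = 0.998883257679923
sn(u+v) = (sn u·cn v·dn v + sn v·cn u·dn u)/D = -0.9944703253803099/0.998883257679923 = -0.9955821340825525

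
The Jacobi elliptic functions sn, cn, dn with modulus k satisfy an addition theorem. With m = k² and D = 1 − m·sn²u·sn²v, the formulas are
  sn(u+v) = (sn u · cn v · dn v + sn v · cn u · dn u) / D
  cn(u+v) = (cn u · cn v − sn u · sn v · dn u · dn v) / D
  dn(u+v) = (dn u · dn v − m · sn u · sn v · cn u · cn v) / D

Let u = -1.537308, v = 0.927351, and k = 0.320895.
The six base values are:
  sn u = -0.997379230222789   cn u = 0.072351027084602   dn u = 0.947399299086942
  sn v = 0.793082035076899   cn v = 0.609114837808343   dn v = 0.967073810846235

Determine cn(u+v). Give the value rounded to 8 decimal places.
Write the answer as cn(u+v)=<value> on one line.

cn(u+v)=0.82173528

m = k² = 0.102973601025
D = 1 − m·sn²u·sn²v = 0.9355707960829963
cn(u+v) = (cn u·cn v − sn u·sn v·dn u·dn v)/D = 0.7687915313276052/0.9355707960829963 = 0.8217352813345022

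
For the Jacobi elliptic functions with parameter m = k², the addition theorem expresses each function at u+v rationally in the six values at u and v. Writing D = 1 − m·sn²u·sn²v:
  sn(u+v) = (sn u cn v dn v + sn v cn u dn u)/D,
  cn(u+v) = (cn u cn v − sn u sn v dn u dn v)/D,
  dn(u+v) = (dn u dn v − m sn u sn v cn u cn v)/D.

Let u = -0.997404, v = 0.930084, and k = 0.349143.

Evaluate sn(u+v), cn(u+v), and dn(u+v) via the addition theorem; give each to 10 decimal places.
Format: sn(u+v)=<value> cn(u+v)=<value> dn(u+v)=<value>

sn(u+v)=-0.0672629840 cn(u+v)=0.9977352810 dn(u+v)=0.9997242034

sn u = -0.8310111219883475, cn u = 0.556255800088114, dn u = 0.9569836908438878
sn v = 0.7933966709924529, cn v = 0.6087049551778705, dn v = 0.9608673543731842
m = k² = 0.121900834449
D = 1 − m·sn²u·sn²v = 0.9470091240133265
sn(u+v) = (sn u·cn v·dn v + sn v·cn u·dn u)/D = -0.06369865953228389/0.9470091240133265 = -0.06726298397457415
cn(u+v) = (cn u·cn v − sn u·sn v·dn u·dn v)/D = 0.944864414473462/0.9470091240133265 = 0.997735281017383
dn(u+v) = (dn u·dn v − m·sn u·sn v·cn u·cn v)/D = 0.9467479421604359/0.9470091240133265 = 0.9997242034461255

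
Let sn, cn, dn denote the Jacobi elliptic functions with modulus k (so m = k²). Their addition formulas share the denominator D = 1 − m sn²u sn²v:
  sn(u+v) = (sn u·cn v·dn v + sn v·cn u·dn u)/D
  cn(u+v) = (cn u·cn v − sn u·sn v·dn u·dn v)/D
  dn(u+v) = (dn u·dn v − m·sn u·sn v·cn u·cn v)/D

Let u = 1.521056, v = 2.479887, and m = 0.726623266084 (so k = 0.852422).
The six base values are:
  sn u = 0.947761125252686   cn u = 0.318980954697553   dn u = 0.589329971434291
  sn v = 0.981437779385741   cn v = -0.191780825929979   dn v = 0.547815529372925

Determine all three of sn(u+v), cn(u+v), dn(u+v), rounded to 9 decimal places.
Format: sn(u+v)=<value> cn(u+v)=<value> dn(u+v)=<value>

m = k² = 0.726623266084
D = 1 − m·sn²u·sn²v = 0.3713156852940571
sn(u+v) = (sn u·cn v·dn v + sn v·cn u·dn u)/D = 0.08492334557937317/0.3713156852940571 = 0.228709286848789
cn(u+v) = (cn u·cn v − sn u·sn v·dn u·dn v)/D = -0.3614738766785252/0.3713156852940571 = -0.9734947673763421
dn(u+v) = (dn u·dn v − m·sn u·sn v·cn u·cn v)/D = 0.3641908148057876/0.3713156852940571 = 0.9808118246267265

sn(u+v)=0.228709287 cn(u+v)=-0.973494767 dn(u+v)=0.980811825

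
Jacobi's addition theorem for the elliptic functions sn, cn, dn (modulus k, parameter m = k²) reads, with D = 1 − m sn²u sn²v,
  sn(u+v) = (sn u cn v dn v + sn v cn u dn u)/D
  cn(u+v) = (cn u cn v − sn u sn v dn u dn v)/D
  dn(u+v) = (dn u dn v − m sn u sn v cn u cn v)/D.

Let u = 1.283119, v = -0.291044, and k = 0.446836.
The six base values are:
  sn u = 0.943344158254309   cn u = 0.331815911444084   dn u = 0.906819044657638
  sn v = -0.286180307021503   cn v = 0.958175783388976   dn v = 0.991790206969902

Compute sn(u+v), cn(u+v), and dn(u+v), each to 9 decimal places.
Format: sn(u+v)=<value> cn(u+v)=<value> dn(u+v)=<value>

m = k² = 0.199662410896
D = 1 − m·sn²u·sn²v = 0.9854482196683953
sn(u+v) = (sn u·cn v·dn v + sn v·cn u·dn u)/D = 0.810357989539512/0.9854482196683953 = 0.8223242717026761
cn(u+v) = (cn u·cn v − sn u·sn v·dn u·dn v)/D = 0.5607389075470777/0.9854482196683953 = 0.5690191492108708
dn(u+v) = (dn u·dn v − m·sn u·sn v·cn u·cn v)/D = 0.9165117934005872/0.9854482196683953 = 0.9300456128572586

sn(u+v)=0.822324272 cn(u+v)=0.569019149 dn(u+v)=0.930045613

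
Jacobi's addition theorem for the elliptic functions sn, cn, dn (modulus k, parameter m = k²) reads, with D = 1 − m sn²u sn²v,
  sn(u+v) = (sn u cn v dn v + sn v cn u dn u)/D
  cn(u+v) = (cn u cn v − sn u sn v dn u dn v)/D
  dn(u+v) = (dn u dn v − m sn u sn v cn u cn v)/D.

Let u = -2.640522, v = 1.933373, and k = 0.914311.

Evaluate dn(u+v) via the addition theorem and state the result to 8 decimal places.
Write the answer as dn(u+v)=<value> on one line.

sn u = -0.9928123125237787, cn u = -0.1196817116404458, dn u = 0.4195348753128946
sn v = 0.9852660444938775, cn v = 0.1710287156222272, dn v = 0.4341521009604198
m = k² = 0.835964604721
D = 1 − m·sn²u·sn²v = 0.2001119103531086
dn(u+v) = (dn u·dn v − m·sn u·sn v·cn u·cn v)/D = 0.1654038773101836/0.2001119103531086 = 0.8265568851864904

dn(u+v)=0.82655689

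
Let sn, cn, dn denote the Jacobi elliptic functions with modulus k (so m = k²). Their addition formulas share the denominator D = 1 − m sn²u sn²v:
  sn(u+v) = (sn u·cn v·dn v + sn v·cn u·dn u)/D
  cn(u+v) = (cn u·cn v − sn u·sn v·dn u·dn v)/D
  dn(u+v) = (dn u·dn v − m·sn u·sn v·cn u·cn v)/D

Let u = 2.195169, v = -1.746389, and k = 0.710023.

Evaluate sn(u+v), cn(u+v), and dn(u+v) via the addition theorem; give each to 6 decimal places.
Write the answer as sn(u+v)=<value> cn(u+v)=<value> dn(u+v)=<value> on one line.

sn u = 0.9713448037577187, cn u = -0.2376747193390136, dn u = 0.7241169978415267
sn v = -0.9969292384342179, cn v = 0.07830768515905944, dn v = 0.706370107032765
m = k² = 0.504132660529
D = 1 − m·sn²u·sn²v = 0.5272621849071906
sn(u+v) = (sn u·cn v·dn v + sn v·cn u·dn u)/D = 0.2253049814114339/0.5272621849071906 = 0.4273110946712258
cn(u+v) = (cn u·cn v − sn u·sn v·dn u·dn v)/D = 0.4767001961236201/0.5272621849071906 = 0.9041046556515892
dn(u+v) = (dn u·dn v − m·sn u·sn v·cn u·cn v)/D = 0.5024086591729268/0.5272621849071906 = 0.9528630604551348

sn(u+v)=0.427311 cn(u+v)=0.904105 dn(u+v)=0.952863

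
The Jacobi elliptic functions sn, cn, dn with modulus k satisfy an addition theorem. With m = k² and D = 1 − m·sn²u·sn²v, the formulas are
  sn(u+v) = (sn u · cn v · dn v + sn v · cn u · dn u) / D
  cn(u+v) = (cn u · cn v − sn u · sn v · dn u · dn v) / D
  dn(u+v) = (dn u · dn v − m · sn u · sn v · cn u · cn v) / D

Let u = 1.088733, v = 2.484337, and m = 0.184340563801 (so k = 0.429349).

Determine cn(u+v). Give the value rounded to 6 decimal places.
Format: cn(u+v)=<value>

cn(u+v)=-0.964077

sn u = 0.8711511923303558, cn u = 0.491014867495272, dn u = 0.9274174545756794
sn v = 0.7205302981873084, cn v = -0.6934234560455166, dn v = 0.9509453359756164
m = k² = 0.184340563801
D = 1 − m·sn²u·sn²v = 0.9273705965119012
cn(u+v) = (cn u·cn v − sn u·sn v·dn u·dn v)/D = -0.8940563949692539/0.9273705965119012 = -0.9640767114377453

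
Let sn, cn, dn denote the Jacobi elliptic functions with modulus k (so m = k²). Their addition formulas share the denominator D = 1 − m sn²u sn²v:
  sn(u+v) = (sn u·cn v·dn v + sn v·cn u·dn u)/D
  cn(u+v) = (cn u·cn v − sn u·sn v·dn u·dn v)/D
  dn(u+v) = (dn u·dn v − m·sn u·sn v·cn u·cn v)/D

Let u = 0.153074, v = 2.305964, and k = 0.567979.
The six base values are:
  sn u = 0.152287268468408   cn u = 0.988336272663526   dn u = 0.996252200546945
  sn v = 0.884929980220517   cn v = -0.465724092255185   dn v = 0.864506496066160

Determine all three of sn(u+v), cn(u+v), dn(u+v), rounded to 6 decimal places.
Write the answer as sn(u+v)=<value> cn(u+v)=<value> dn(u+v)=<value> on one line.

sn(u+v)=0.814790 cn(u+v)=-0.579756 dn(u+v)=0.886471

m = k² = 0.322600144441
D = 1 − m·sn²u·sn²v = 0.9941411879153427
sn(u+v) = (sn u·cn v·dn v + sn v·cn u·dn u)/D = 0.8100164124046903/0.9941411879153427 = 0.8147901145744182
cn(u+v) = (cn u·cn v − sn u·sn v·dn u·dn v)/D = -0.5763593611148893/0.9941411879153427 = -0.5797560428247441
dn(u+v) = (dn u·dn v − m·sn u·sn v·cn u·cn v)/D = 0.8812775779126633/0.9941411879153427 = 0.8864712463635594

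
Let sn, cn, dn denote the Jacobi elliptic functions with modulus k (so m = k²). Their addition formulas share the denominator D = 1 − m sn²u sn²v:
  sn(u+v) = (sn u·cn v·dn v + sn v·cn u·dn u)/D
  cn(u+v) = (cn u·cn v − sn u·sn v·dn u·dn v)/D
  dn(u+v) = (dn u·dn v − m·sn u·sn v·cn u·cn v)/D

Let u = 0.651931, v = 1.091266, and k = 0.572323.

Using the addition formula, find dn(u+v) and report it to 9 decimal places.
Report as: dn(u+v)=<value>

dn(u+v)=0.820050393

sn u = 0.5956732642758531, cn u = 0.803226843567214, dn u = 0.9400932143290777
sn v = 0.8601677154192175, cn v = 0.5100112757091593, dn v = 0.8704291163484346
m = k² = 0.327553616329
D = 1 − m·sn²u·sn²v = 0.9140066454208103
dn(u+v) = (dn u·dn v − m·sn u·sn v·cn u·cn v)/D = 0.7495315084300718/0.9140066454208103 = 0.8200503926150189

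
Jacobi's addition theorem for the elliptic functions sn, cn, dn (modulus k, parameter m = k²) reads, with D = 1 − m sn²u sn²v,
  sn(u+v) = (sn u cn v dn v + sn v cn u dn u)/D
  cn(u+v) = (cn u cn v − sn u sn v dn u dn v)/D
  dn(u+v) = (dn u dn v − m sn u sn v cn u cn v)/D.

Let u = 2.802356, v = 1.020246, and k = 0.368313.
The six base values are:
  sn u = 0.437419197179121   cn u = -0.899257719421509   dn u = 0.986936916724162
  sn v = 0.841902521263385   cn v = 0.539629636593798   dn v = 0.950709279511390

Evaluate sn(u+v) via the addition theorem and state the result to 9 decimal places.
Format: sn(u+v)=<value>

m = k² = 0.135654465969
D = 1 − m·sn²u·sn²v = 0.9816027294734292
sn(u+v) = (sn u·cn v·dn v + sn v·cn u·dn u)/D = -0.5227878805384315/0.9816027294734292 = -0.5325860094326304

sn(u+v)=-0.532586009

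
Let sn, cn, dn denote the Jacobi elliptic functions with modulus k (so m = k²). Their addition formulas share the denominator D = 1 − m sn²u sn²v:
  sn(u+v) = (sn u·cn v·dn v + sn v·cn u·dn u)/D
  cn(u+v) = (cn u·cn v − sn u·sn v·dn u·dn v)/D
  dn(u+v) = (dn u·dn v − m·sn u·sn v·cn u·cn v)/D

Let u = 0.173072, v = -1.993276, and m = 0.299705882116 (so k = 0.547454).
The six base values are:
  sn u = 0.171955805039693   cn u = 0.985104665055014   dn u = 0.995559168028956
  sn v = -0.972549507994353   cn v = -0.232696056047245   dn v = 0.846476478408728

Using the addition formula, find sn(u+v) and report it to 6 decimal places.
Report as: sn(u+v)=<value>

sn(u+v)=-0.996028

m = k² = 0.299705882116
D = 1 − m·sn²u·sn²v = 0.9916179086993617
sn(u+v) = (sn u·cn v·dn v + sn v·cn u·dn u)/D = -0.9876788940555623/0.9916179086993617 = -0.9960276890834234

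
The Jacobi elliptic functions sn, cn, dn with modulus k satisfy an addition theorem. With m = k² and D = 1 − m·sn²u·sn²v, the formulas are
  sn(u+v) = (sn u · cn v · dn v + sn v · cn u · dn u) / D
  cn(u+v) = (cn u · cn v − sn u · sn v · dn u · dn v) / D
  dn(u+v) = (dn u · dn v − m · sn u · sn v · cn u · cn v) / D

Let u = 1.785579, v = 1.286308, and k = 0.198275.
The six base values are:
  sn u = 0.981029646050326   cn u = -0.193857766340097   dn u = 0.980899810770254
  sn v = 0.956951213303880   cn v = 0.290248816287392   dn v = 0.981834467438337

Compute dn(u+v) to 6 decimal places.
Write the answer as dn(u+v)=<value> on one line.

dn(u+v)=0.999799

m = k² = 0.039312975625
D = 1 − m·sn²u·sn²v = 0.9653518719912672
dn(u+v) = (dn u·dn v − m·sn u·sn v·cn u·cn v)/D = 0.9651578847177873/0.9653518719912672 = 0.9997990501918437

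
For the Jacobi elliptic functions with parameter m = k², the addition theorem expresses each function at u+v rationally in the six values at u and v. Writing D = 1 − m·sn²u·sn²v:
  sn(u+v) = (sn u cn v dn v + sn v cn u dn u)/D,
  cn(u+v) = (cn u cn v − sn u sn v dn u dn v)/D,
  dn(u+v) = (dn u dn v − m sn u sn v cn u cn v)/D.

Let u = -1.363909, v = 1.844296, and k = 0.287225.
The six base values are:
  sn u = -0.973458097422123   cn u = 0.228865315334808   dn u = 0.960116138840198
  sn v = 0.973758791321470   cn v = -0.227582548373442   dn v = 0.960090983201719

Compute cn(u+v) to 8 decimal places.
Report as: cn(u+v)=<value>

cn(u+v)=0.88748729

m = k² = 0.082498200625
D = 1 − m·sn²u·sn²v = 0.9258720852370032
cn(u+v) = (cn u·cn v − sn u·sn v·dn u·dn v)/D = 0.8216997100514075/0.9258720852370032 = 0.8874872924169328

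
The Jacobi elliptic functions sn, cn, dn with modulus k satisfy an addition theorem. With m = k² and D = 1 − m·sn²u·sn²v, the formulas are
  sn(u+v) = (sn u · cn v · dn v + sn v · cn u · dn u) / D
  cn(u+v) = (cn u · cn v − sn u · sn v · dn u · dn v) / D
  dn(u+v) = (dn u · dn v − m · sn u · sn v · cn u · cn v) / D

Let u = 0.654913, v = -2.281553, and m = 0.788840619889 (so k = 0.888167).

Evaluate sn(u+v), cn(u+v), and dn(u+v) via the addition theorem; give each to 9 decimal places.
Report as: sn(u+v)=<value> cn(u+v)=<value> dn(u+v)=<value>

sn u = 0.5821774300448632, cn u = 0.8130617688382344, dn u = 0.855942642300265
sn v = -0.9997465696297744, cn v = -0.02251214146851765, dn v = 0.4599556084959349
m = k² = 0.788840619889
D = 1 − m·sn²u·sn²v = 0.7327733051352598
sn(u+v) = (sn u·cn v·dn v + sn v·cn u·dn u)/D = -0.7017860740090716/0.7327733051352598 = -0.957712390845804
cn(u+v) = (cn u·cn v − sn u·sn v·dn u·dn v)/D = 0.2108388556357355/0.7327733051352598 = 0.2877272604749398
dn(u+v) = (dn u·dn v − m·sn u·sn v·cn u·cn v)/D = 0.385291834463396/0.7327733051352598 = 0.5257994959195143

sn(u+v)=-0.957712391 cn(u+v)=0.287727260 dn(u+v)=0.525799496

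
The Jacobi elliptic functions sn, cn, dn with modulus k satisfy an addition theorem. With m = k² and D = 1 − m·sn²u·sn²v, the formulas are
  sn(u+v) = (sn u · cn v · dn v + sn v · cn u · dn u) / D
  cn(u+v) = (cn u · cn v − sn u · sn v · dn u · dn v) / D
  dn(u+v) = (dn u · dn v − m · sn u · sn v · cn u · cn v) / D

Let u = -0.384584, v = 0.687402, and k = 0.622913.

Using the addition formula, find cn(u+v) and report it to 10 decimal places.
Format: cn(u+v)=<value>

cn(u+v)=0.9550233591

sn u = -0.3718691156808252, cn u = 0.9282851721334135, dn u = 0.9728010765395902
sn v = 0.6197346196018845, cn v = 0.7848114431294357, dn v = 0.922481727997956
m = k² = 0.388020605569
D = 1 − m·sn²u·sn²v = 0.9793914931996993
cn(u+v) = (cn u·cn v − sn u·sn v·dn u·dn v)/D = 0.9353417537204548/0.9793914931996993 = 0.9550233591111428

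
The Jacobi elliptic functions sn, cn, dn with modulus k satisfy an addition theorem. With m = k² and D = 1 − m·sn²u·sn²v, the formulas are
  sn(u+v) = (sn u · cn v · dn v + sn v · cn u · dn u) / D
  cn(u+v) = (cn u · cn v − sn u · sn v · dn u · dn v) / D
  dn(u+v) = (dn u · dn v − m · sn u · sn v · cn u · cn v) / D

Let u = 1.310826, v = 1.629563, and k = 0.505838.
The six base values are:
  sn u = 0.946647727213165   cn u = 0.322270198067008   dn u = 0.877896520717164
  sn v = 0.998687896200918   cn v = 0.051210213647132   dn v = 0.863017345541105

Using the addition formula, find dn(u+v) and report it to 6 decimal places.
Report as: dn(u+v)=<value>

m = k² = 0.255872082244
D = 1 − m·sn²u·sn²v = 0.7713036310883561
dn(u+v) = (dn u·dn v − m·sn u·sn v·cn u·cn v)/D = 0.7536476741379342/0.7713036310883561 = 0.9771089409685414

dn(u+v)=0.977109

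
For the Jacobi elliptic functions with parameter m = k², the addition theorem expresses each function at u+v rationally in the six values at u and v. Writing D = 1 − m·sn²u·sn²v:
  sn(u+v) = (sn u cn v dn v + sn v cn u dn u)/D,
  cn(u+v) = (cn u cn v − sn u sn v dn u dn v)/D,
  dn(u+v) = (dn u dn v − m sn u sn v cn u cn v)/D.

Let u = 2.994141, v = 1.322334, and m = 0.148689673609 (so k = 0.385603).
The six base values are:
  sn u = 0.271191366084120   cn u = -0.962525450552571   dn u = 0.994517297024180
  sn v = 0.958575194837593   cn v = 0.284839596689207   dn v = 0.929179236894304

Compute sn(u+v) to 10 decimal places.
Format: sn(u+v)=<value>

sn(u+v)=-0.8544041299

m = k² = 0.148689673609
D = 1 − m·sn²u·sn²v = 0.9899518780165253
sn(u+v) = (sn u·cn v·dn v + sn v·cn u·dn u)/D = -0.8458189729460703/0.9899518780165253 = -0.8544041298661499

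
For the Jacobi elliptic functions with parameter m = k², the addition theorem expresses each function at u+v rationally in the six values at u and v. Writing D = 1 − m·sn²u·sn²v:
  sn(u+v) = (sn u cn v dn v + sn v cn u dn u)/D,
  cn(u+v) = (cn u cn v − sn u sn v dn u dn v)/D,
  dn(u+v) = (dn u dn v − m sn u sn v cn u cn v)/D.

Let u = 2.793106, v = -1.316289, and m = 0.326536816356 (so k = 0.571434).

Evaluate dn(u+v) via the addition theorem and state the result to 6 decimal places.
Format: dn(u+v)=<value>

sn u = 0.6065541057505507, cn u = -0.7950422107015134, dn u = 0.9380109440228649
sn v = -0.9419535598171779, cn v = 0.3357431922582292, dn v = 0.8427760993122188
m = k² = 0.326536816356
D = 1 − m·sn²u·sn²v = 0.8934066205709942
dn(u+v) = (dn u·dn v − m·sn u·sn v·cn u·cn v)/D = 0.7407332902451813/0.8934066205709942 = 0.8291110376725927

dn(u+v)=0.829111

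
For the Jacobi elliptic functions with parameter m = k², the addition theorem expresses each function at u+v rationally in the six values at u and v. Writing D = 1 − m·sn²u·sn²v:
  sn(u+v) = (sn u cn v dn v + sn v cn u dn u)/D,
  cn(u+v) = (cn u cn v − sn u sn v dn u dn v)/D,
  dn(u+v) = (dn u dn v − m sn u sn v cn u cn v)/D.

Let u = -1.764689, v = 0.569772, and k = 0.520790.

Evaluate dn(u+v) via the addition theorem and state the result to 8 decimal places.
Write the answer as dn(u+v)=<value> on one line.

dn(u+v)=0.88129377

sn u = -0.9983514432214321, cn u = -0.05739682759250338, dn u = 0.854207989462015
sn v = 0.5328478890433882, cn v = 0.8462110417277743, dn v = 0.9607251022335664
m = k² = 0.2712222241
D = 1 − m·sn²u·sn²v = 0.9232464145160678
dn(u+v) = (dn u·dn v − m·sn u·sn v·cn u·cn v)/D = 0.8136513088202402/0.9232464145160678 = 0.8812937651609799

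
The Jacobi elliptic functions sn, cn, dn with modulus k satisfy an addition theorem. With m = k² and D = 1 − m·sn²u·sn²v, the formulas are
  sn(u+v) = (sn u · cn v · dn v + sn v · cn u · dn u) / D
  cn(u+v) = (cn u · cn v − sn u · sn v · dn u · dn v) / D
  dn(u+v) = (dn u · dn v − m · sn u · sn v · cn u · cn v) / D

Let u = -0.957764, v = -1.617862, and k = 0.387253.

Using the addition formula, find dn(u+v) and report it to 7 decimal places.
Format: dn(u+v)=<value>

dn(u+v)=0.9693506

sn u = -0.8072861376631088, cn u = 0.5901602256480694, dn u = 0.9498769646441098
sn v = -0.9998716449142198, cn v = 0.01602166335098759, dn v = 0.921994364967563
m = k² = 0.149964886009
D = 1 − m·sn²u·sn²v = 0.9022913355995941
dn(u+v) = (dn u·dn v − m·sn u·sn v·cn u·cn v)/D = 0.8746366480139494/0.9022913355995941 = 0.9693506005271928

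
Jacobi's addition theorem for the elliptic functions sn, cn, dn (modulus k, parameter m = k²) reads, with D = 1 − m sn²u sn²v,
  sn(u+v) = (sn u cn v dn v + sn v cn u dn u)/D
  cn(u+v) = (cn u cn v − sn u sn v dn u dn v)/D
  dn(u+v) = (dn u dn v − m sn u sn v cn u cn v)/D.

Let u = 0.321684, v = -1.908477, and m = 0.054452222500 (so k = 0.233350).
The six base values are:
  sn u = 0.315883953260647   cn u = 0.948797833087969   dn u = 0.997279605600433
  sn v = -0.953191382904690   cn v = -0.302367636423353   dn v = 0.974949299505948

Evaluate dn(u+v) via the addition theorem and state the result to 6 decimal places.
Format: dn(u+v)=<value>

m = k² = 0.0544522225
D = 1 − m·sn²u·sn²v = 0.9950633657200805
dn(u+v) = (dn u·dn v − m·sn u·sn v·cn u·cn v)/D = 0.9675934324210878/0.9950633657200805 = 0.9723937849132713

dn(u+v)=0.972394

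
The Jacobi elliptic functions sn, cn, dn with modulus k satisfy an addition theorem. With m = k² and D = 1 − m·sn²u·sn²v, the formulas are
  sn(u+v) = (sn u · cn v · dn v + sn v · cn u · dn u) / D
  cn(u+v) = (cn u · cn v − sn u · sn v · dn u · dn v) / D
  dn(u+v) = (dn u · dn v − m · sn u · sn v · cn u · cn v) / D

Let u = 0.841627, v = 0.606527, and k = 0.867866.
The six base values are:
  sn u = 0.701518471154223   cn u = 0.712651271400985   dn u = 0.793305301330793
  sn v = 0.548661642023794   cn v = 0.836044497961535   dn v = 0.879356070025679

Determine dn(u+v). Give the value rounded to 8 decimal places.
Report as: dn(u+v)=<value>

m = k² = 0.753191393956
D = 1 − m·sn²u·sn²v = 0.8884183528559584
dn(u+v) = (dn u·dn v − m·sn u·sn v·cn u·cn v)/D = 0.5248727069818686/0.8884183528559584 = 0.5907945342355704

dn(u+v)=0.59079453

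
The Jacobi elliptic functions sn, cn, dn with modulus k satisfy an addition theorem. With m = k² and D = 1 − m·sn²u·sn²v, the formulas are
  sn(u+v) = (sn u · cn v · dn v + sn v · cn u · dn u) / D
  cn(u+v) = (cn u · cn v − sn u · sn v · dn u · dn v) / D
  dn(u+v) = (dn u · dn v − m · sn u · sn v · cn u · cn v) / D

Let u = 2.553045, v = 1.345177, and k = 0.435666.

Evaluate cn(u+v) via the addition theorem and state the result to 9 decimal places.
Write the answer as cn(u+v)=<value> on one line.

cn(u+v)=-0.834725831

sn u = 0.6771206403387294, cn u = -0.7358720258491072, dn u = 0.9554977340999923
sn v = 0.9612562218783485, cn v = 0.275656445417413, dn v = 0.9080846541674029
m = k² = 0.189804863556
D = 1 − m·sn²u·sn²v = 0.919588573037735
cn(u+v) = (cn u·cn v − sn u·sn v·dn u·dn v)/D = -0.7676043359699719/0.919588573037735 = -0.8347258311771926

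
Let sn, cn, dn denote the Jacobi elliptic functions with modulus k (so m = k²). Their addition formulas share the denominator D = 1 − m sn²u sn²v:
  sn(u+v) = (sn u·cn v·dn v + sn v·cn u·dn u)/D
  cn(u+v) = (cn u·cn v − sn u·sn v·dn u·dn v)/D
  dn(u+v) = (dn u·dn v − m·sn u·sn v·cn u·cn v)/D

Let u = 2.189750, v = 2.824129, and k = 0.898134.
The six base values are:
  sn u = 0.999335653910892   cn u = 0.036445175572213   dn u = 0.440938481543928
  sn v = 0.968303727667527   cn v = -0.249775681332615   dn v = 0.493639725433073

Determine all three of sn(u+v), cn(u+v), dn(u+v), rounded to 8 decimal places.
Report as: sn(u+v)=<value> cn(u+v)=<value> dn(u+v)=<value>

m = k² = 0.806644681956
D = 1 − m·sn²u·sn²v = 0.2446847609505782
sn(u+v) = (sn u·cn v·dn v + sn v·cn u·dn u)/D = -0.1076565666800112/0.2446847609505782 = -0.43998067661335
cn(u+v) = (cn u·cn v − sn u·sn v·dn u·dn v)/D = -0.2197286870031173/0.2446847609505782 = -0.8980072406205079
dn(u+v) = (dn u·dn v − m·sn u·sn v·cn u·cn v)/D = 0.2247702643168083/0.2446847609505782 = 0.9186116186541252

sn(u+v)=-0.43998068 cn(u+v)=-0.89800724 dn(u+v)=0.91861162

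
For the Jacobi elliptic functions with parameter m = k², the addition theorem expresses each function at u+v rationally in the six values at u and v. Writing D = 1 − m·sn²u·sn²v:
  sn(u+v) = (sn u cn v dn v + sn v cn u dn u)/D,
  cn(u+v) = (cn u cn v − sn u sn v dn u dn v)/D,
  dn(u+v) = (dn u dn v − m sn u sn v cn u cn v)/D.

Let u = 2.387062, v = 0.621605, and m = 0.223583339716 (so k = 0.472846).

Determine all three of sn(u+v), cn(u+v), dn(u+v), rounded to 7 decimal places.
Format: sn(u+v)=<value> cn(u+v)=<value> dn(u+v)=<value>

sn(u+v)=0.3272520 cn(u+v)=-0.9449371 dn(u+v)=0.9879553

sn u = 0.8012176036009852, cn u = -0.5983730873626375, dn u = 0.9254570512449938
sn v = 0.5756070097136973, cn v = 0.8177264642705748, dn v = 0.9622482013892363
m = k² = 0.223583339716
D = 1 − m·sn²u·sn²v = 0.9524453978631482
sn(u+v) = (sn u·cn v·dn v + sn v·cn u·dn u)/D = 0.311689650181743/0.9524453978631482 = 0.3272519882830365
cn(u+v) = (cn u·cn v − sn u·sn v·dn u·dn v)/D = -0.9000009988218199/0.9524453978631482 = -0.944937106989031
dn(u+v) = (dn u·dn v − m·sn u·sn v·cn u·cn v)/D = 0.9409734409222068/0.9524453978631482 = 0.9879552602525254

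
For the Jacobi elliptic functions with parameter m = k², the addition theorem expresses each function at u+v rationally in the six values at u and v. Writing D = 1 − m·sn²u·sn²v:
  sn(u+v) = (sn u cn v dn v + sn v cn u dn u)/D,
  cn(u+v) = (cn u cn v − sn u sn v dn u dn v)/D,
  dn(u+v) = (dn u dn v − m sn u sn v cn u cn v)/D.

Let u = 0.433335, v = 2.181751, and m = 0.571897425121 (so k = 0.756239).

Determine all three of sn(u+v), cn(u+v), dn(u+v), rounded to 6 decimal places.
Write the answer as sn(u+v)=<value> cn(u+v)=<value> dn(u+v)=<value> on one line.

sn u = 0.4131396361178064, cn u = 0.9106676897026964, dn u = 0.9499400268535988
sn v = 0.9852153576325388, cn v = -0.1713204572868886, dn v = 0.666999373396412
m = k² = 0.571897425121
D = 1 − m·sn²u·sn²v = 0.9052510921560035
sn(u+v) = (sn u·cn v·dn v + sn v·cn u·dn u)/D = 0.8050800661186897/0.9052510921560035 = 0.889344484745398
cn(u+v) = (cn u·cn v − sn u·sn v·dn u·dn v)/D = -0.413914999713665/0.9052510921560035 = -0.4572377799930169
dn(u+v) = (dn u·dn v − m·sn u·sn v·cn u·cn v)/D = 0.6699268512322408/0.9052510921560035 = 0.7400453388426193

sn(u+v)=0.889344 cn(u+v)=-0.457238 dn(u+v)=0.740045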